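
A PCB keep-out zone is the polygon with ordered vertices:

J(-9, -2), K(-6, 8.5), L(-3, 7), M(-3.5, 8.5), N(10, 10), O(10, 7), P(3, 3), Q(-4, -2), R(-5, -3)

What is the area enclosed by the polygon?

128

Apply Gauss's area formula: 2A = Σ (x_i·y_{i+1} − x_{i+1}·y_i), indices taken mod 9.
Cross-terms: -88.5, -16.5, -1, -120, -30, 9, 6, 2, -17  ⇒  Σ = -256
Area = |Σ|/2 = 128.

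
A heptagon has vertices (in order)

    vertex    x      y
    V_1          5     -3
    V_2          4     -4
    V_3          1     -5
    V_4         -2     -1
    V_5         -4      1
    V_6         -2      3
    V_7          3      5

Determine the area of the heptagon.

Σ = (-8) + (-16) + (-11) + (-6) + (-10) + (-19) + (-34) = -104
Area = |Σ|/2 = 52.

52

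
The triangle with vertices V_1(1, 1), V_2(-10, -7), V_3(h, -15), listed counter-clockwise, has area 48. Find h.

-9

Write out the shoelace sum; only the two edges meeting at V_3 involve h:
2·Area = [((-10)·(-15) − h·(-7)) + (h·1 − 1·(-15))] + 3
       = 8·h + 168 = 96
⇒ h = -9.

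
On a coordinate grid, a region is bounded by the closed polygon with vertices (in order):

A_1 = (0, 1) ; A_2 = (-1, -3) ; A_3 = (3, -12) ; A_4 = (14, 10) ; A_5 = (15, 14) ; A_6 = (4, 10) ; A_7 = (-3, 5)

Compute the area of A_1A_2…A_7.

Apply Gauss's area formula: 2A = Σ (x_i·y_{i+1} − x_{i+1}·y_i), indices taken mod 7.
Cross-terms: 1, 21, 198, 46, 94, 50, -3  ⇒  Σ = 407
Area = |Σ|/2 = 203.5.

203.5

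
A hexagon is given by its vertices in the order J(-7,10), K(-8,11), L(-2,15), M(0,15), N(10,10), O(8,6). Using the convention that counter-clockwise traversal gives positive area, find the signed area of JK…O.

-86.5

Apply the surveyor's formula: 2A = Σ (x_i·y_{i+1} − x_{i+1}·y_i), indices taken mod 6.
Cross-terms: 3, -98, -30, -150, -20, 122  ⇒  Σ = -173
Signed area = Σ/2 = -86.5 (negative ⇒ clockwise traversal).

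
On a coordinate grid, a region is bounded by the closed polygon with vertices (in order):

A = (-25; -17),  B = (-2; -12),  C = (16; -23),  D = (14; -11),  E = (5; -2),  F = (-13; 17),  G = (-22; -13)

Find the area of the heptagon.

Apply the shoelace formula: 2A = Σ (x_i·y_{i+1} − x_{i+1}·y_i), indices taken mod 7.
Cross-terms: 266, 238, 146, 27, 59, 543, 49  ⇒  Σ = 1328
Area = |Σ|/2 = 664.

664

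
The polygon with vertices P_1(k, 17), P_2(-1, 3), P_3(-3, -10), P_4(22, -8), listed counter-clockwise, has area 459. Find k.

The doubled signed area Σ (x_i y_{i+1} − x_{i+1} y_i) is linear in k.
With k=0 it equals 654; the coefficient of k is 11 (from the two edges through P_1).
So 11·k + 654 = 2·459 = 918 ⇒ k = 24.

24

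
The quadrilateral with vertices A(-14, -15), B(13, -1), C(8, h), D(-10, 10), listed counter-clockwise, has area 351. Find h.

5

The doubled signed area Σ (x_i y_{i+1} − x_{i+1} y_i) is linear in h.
With h=0 it equals 587; the coefficient of h is 23 (from the two edges through C).
So 23·h + 587 = 2·351 = 702 ⇒ h = 5.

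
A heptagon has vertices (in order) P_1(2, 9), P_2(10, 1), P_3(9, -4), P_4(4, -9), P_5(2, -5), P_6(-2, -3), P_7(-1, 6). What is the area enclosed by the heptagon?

128

Apply the surveyor's formula: 2A = Σ (x_i·y_{i+1} − x_{i+1}·y_i), indices taken mod 7.
Σ = (-88) + (-49) + (-65) + (-2) + (-16) + (-15) + (-21) = -256
Area = |Σ|/2 = 128.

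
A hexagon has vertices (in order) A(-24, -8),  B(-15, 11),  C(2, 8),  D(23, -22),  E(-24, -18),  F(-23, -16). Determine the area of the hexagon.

Apply Gauss's area formula: 2A = Σ (x_i·y_{i+1} − x_{i+1}·y_i), indices taken mod 6.
Σ = (-384) + (-142) + (-228) + (-942) + (-30) + (-200) = -1926
Area = |Σ|/2 = 963.

963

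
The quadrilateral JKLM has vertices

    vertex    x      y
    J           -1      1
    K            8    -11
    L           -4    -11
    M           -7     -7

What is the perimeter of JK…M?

|JK| = √((9)² + (-12)²) = √225 = 15
|KL| = √((-12)² + (0)²) = √144 = 12
|LM| = √((-3)² + (4)²) = √25 = 5
|MJ| = √((6)² + (8)²) = √100 = 10
Perimeter = 15 + 12 + 5 + 10 = 42.

42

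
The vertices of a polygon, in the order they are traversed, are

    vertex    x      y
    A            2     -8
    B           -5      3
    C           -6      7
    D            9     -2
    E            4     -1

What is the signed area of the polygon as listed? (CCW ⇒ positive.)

Apply the shoelace (surveyor's) formula: 2A = Σ (x_i·y_{i+1} − x_{i+1}·y_i), indices taken mod 5.
Σ = (-34) + (-17) + (-51) + (-1) + (-30) = -133
Signed area = Σ/2 = -66.5 (negative ⇒ clockwise traversal).

-66.5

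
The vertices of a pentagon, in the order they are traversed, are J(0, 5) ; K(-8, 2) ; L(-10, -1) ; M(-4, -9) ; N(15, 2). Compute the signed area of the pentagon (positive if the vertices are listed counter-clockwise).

178

Cross-terms: 40, 28, 86, 127, 75  ⇒  Σ = 356
Signed area = Σ/2 = 178 (positive ⇒ counter-clockwise traversal).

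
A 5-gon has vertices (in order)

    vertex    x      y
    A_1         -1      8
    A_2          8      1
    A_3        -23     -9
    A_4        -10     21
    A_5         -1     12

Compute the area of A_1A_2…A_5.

A_1→A_2: (-1)(1) − (8)(8) = -65
A_2→A_3: (8)(-9) − (-23)(1) = -49
A_3→A_4: (-23)(21) − (-10)(-9) = -573
A_4→A_5: (-10)(12) − (-1)(21) = -99
A_5→A_1: (-1)(8) − (-1)(12) = 4
Σ = -782
Area = |Σ|/2 = 391.

391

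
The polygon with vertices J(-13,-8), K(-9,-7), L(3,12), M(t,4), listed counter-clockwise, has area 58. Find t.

-6

Write out the shoelace sum; only the two edges meeting at M involve t:
2·Area = [(3·4 − t·12) + (t·(-8) − (-13)·4)] + -68
       = -20·t + -4 = 116
⇒ t = -6.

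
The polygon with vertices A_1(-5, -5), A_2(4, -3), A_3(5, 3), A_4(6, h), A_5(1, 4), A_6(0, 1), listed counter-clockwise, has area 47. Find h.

Write out the shoelace sum; only the two edges meeting at A_4 involve h:
2·Area = [(5·h − 6·3) + (6·4 − 1·h)] + 68
       = 4·h + 74 = 94
⇒ h = 5.

5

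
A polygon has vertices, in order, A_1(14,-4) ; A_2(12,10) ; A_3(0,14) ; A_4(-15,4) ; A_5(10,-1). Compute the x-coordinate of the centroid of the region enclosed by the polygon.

217/103

Apply the surveyor's formula. First the cross-terms c_i = x_i·y_{i+1} − x_{i+1}·y_i:
  188, 168, 210, -25, -26  ⇒  2A = 515, A = 257.5.
Then Σ (x_i + x_{i+1})·c_i = 3255, so x̄ = 3255 / (6·257.5) = 217/103.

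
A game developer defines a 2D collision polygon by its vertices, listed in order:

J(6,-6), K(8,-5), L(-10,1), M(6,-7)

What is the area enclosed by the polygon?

Apply the surveyor's formula: 2A = Σ (x_i·y_{i+1} − x_{i+1}·y_i), indices taken mod 4.
Σ = (18) + (-42) + (64) + (6) = 46
Area = |Σ|/2 = 23.

23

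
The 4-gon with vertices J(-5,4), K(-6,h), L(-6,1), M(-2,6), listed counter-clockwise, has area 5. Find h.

Write out the shoelace sum; only the two edges meeting at K involve h:
2·Area = [((-5)·h − (-6)·4) + ((-6)·1 − (-6)·h)] + -12
       = 1·h + 6 = 10
⇒ h = 4.

4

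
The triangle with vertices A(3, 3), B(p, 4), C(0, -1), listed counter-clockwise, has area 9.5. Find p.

-1

The doubled signed area Σ (x_i y_{i+1} − x_{i+1} y_i) is linear in p.
With p=0 it equals 15; the coefficient of p is -4 (from the two edges through B).
So -4·p + 15 = 2·9.5 = 19 ⇒ p = -1.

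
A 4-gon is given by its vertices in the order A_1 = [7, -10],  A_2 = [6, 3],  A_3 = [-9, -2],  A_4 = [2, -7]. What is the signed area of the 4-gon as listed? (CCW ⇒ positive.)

Apply the surveyor's formula: 2A = Σ (x_i·y_{i+1} − x_{i+1}·y_i), indices taken mod 4.
Σ = (81) + (15) + (67) + (29) = 192
Signed area = Σ/2 = 96 (positive ⇒ counter-clockwise traversal).

96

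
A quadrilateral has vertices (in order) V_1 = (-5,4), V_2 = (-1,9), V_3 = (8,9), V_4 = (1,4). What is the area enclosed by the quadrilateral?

Apply the shoelace formula: 2A = Σ (x_i·y_{i+1} − x_{i+1}·y_i), indices taken mod 4.
Cross-terms: -41, -81, 23, 24  ⇒  Σ = -75
Area = |Σ|/2 = 37.5.

37.5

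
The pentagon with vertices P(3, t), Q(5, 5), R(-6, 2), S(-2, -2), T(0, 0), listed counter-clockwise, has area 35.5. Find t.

0

Write out the shoelace sum; only the two edges meeting at P involve t:
2·Area = [(0·t − 3·0) + (3·5 − 5·t)] + 56
       = -5·t + 71 = 71
⇒ t = 0.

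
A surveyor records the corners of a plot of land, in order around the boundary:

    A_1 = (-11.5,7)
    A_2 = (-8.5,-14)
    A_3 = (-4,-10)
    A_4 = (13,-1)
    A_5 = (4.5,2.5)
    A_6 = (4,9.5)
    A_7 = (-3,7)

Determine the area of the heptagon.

284.625

Σ = (220.5) + (29) + (134) + (37) + (32.75) + (56.5) + (59.5) = 569.25
Area = |Σ|/2 = 284.625.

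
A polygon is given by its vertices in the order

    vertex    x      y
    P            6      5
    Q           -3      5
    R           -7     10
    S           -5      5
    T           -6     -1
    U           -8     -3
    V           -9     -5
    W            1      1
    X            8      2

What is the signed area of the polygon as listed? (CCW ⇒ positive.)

70.5

P→Q: (6)(5) − (-3)(5) = 45
Q→R: (-3)(10) − (-7)(5) = 5
R→S: (-7)(5) − (-5)(10) = 15
S→T: (-5)(-1) − (-6)(5) = 35
T→U: (-6)(-3) − (-8)(-1) = 10
U→V: (-8)(-5) − (-9)(-3) = 13
V→W: (-9)(1) − (1)(-5) = -4
W→X: (1)(2) − (8)(1) = -6
X→P: (8)(5) − (6)(2) = 28
Σ = 141
Signed area = Σ/2 = 70.5 (positive ⇒ counter-clockwise traversal).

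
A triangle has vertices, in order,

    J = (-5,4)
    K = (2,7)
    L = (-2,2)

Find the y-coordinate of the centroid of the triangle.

13/3

Apply the surveyor's formula. First the cross-terms c_i = x_i·y_{i+1} − x_{i+1}·y_i:
  -43, 18, 2  ⇒  2A = -23, A = -11.5.
Then Σ (y_i + y_{i+1})·c_i = -299, so ȳ = -299 / (6·(-11.5)) = 13/3.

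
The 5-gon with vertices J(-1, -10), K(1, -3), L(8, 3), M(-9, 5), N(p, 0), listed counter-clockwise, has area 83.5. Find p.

-4

Write out the shoelace sum; only the two edges meeting at N involve p:
2·Area = [((-9)·0 − p·5) + (p·(-10) − (-1)·0)] + 107
       = -15·p + 107 = 167
⇒ p = -4.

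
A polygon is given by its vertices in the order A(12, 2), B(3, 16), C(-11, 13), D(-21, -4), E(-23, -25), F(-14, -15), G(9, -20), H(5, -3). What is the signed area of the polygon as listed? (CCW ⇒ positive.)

Apply the shoelace (surveyor's) formula: 2A = Σ (x_i·y_{i+1} − x_{i+1}·y_i), indices taken mod 8.
Cross-terms: 186, 215, 317, 433, -5, 415, 73, 46  ⇒  Σ = 1680
Signed area = Σ/2 = 840 (positive ⇒ counter-clockwise traversal).

840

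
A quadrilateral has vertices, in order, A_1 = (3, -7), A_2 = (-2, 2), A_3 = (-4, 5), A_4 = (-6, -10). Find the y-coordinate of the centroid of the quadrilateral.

-43/11

Apply the surveyor's formula. First the cross-terms c_i = x_i·y_{i+1} − x_{i+1}·y_i:
  -8, -2, 70, 72  ⇒  2A = 132, A = 66.
Then Σ (y_i + y_{i+1})·c_i = -1548, so ȳ = -1548 / (6·66) = -43/11.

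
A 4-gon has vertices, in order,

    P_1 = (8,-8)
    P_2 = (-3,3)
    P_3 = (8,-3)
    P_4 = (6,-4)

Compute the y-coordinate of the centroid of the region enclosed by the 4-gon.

Apply the surveyor's formula. First the cross-terms c_i = x_i·y_{i+1} − x_{i+1}·y_i:
  0, -15, -14, -16  ⇒  2A = -45, A = -22.5.
Then Σ (y_i + y_{i+1})·c_i = 290, so ȳ = 290 / (6·(-22.5)) = -58/27.

-58/27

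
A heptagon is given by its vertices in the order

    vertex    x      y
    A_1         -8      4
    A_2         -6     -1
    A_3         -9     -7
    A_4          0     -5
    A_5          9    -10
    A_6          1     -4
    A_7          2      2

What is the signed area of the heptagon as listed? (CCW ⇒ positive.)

81.5

A_1→A_2: (-8)(-1) − (-6)(4) = 32
A_2→A_3: (-6)(-7) − (-9)(-1) = 33
A_3→A_4: (-9)(-5) − (0)(-7) = 45
A_4→A_5: (0)(-10) − (9)(-5) = 45
A_5→A_6: (9)(-4) − (1)(-10) = -26
A_6→A_7: (1)(2) − (2)(-4) = 10
A_7→A_1: (2)(4) − (-8)(2) = 24
Σ = 163
Signed area = Σ/2 = 81.5 (positive ⇒ counter-clockwise traversal).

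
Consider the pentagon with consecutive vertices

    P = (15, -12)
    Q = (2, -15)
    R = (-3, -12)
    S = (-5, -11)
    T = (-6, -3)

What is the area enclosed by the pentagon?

Apply the shoelace formula: 2A = Σ (x_i·y_{i+1} − x_{i+1}·y_i), indices taken mod 5.
Σ = (-201) + (-69) + (-27) + (-51) + (117) = -231
Area = |Σ|/2 = 115.5.

115.5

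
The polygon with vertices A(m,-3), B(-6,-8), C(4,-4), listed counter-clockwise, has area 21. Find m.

-4

Write out the shoelace sum; only the two edges meeting at A involve m:
2·Area = [(4·(-3) − m·(-4)) + (m·(-8) − (-6)·(-3))] + 56
       = -4·m + 26 = 42
⇒ m = -4.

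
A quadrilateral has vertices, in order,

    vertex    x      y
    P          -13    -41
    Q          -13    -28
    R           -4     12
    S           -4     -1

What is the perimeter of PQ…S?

|PQ| = √((0)² + (13)²) = √169 = 13
|QR| = √((9)² + (40)²) = √1681 = 41
|RS| = √((0)² + (-13)²) = √169 = 13
|SP| = √((-9)² + (-40)²) = √1681 = 41
Perimeter = 13 + 41 + 13 + 41 = 108.

108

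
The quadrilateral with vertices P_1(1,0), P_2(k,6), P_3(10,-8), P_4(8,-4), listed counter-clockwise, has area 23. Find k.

-9

Write out the shoelace sum; only the two edges meeting at P_2 involve k:
2·Area = [(1·6 − k·0) + (k·(-8) − 10·6)] + 28
       = -8·k + -26 = 46
⇒ k = -9.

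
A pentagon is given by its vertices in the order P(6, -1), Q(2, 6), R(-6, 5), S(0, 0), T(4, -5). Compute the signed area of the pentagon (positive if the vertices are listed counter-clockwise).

55

Apply the surveyor's formula: 2A = Σ (x_i·y_{i+1} − x_{i+1}·y_i), indices taken mod 5.
Cross-terms: 38, 46, 0, 0, 26  ⇒  Σ = 110
Signed area = Σ/2 = 55 (positive ⇒ counter-clockwise traversal).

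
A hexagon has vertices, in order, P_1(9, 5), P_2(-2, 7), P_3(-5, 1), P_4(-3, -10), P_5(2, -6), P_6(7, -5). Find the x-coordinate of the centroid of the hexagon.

154/103

Apply Gauss's area formula. First the cross-terms c_i = x_i·y_{i+1} − x_{i+1}·y_i:
  73, 33, 53, 38, 32, 80  ⇒  2A = 309, A = 154.5.
Then Σ (x_i + x_{i+1})·c_i = 1386, so x̄ = 1386 / (6·154.5) = 154/103.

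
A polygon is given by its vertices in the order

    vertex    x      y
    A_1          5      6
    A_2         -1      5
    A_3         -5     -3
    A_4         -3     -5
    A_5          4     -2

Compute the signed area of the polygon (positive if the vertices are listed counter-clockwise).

67.5

Cross-terms: 31, 28, 16, 26, 34  ⇒  Σ = 135
Signed area = Σ/2 = 67.5 (positive ⇒ counter-clockwise traversal).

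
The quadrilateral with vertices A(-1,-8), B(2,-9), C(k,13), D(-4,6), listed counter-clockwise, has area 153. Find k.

Write out the shoelace sum; only the two edges meeting at C involve k:
2·Area = [(2·13 − k·(-9)) + (k·6 − (-4)·13)] + 63
       = 15·k + 141 = 306
⇒ k = 11.

11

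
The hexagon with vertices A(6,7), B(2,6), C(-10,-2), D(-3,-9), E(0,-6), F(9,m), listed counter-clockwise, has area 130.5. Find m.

The doubled signed area Σ (x_i y_{i+1} − x_{i+1} y_i) is linear in m.
With m=0 it equals 297; the coefficient of m is -6 (from the two edges through F).
So -6·m + 297 = 2·130.5 = 261 ⇒ m = 6.

6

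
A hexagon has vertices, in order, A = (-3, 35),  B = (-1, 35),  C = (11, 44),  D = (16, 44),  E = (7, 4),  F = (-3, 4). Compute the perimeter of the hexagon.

104

|AB| = √((2)² + (0)²) = √4 = 2
|BC| = √((12)² + (9)²) = √225 = 15
|CD| = √((5)² + (0)²) = √25 = 5
|DE| = √((-9)² + (-40)²) = √1681 = 41
|EF| = √((-10)² + (0)²) = √100 = 10
|FA| = √((0)² + (31)²) = √961 = 31
Perimeter = 2 + 15 + 5 + 41 + 10 + 31 = 104.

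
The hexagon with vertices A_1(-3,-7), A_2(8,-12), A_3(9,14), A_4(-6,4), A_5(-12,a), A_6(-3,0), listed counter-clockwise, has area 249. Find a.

Write out the shoelace sum; only the two edges meeting at A_5 involve a:
2·Area = [((-6)·a − (-12)·4) + ((-12)·0 − (-3)·a)] + 453
       = -3·a + 501 = 498
⇒ a = 1.

1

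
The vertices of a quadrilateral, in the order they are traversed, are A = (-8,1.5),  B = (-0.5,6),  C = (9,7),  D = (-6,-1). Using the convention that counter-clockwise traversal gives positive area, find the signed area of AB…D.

A→B: (-8)(6) − (-0.5)(1.5) = -47.25
B→C: (-0.5)(7) − (9)(6) = -57.5
C→D: (9)(-1) − (-6)(7) = 33
D→A: (-6)(1.5) − (-8)(-1) = -17
Σ = -88.75
Signed area = Σ/2 = -44.375 (negative ⇒ clockwise traversal).

-44.375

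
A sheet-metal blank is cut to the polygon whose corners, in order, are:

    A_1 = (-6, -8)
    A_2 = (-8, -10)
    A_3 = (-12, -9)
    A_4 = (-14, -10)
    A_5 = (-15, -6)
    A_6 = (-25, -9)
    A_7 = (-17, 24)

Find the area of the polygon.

306

Apply Gauss's area formula: 2A = Σ (x_i·y_{i+1} − x_{i+1}·y_i), indices taken mod 7.
Σ = (-4) + (-48) + (-6) + (-66) + (-15) + (-753) + (280) = -612
Area = |Σ|/2 = 306.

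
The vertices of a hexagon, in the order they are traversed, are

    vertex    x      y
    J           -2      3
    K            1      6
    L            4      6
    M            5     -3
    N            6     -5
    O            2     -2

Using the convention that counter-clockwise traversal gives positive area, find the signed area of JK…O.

-41

Σ = (-15) + (-18) + (-42) + (-7) + (-2) + (2) = -82
Signed area = Σ/2 = -41 (negative ⇒ clockwise traversal).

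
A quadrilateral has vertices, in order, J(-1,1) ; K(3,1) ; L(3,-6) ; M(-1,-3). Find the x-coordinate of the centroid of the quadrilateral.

13/11

Apply the surveyor's formula. First the cross-terms c_i = x_i·y_{i+1} − x_{i+1}·y_i:
  -4, -21, -15, -4  ⇒  2A = -44, A = -22.
Then Σ (x_i + x_{i+1})·c_i = -156, so x̄ = -156 / (6·(-22)) = 13/11.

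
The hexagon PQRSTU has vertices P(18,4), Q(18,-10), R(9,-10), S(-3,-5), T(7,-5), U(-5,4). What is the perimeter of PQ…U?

|PQ| = √((0)² + (-14)²) = √196 = 14
|QR| = √((-9)² + (0)²) = √81 = 9
|RS| = √((-12)² + (5)²) = √169 = 13
|ST| = √((10)² + (0)²) = √100 = 10
|TU| = √((-12)² + (9)²) = √225 = 15
|UP| = √((23)² + (0)²) = √529 = 23
Perimeter = 14 + 9 + 13 + 10 + 15 + 23 = 84.

84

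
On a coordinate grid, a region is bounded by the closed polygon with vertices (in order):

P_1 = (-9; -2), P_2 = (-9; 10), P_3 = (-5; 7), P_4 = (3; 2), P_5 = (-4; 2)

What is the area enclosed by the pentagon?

Σ = (-108) + (-13) + (-31) + (14) + (26) = -112
Area = |Σ|/2 = 56.

56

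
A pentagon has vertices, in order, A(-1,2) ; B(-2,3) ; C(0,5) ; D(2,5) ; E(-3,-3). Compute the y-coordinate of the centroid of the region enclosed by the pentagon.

Apply the shoelace formula. First the cross-terms c_i = x_i·y_{i+1} − x_{i+1}·y_i:
  1, -10, -10, 9, -9  ⇒  2A = -19, A = -9.5.
Then Σ (y_i + y_{i+1})·c_i = -148, so ȳ = -148 / (6·(-9.5)) = 148/57.

148/57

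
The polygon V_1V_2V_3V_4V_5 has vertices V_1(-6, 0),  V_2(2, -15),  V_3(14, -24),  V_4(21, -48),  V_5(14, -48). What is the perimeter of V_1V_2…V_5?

|V_1V_2| = √((8)² + (-15)²) = √289 = 17
|V_2V_3| = √((12)² + (-9)²) = √225 = 15
|V_3V_4| = √((7)² + (-24)²) = √625 = 25
|V_4V_5| = √((-7)² + (0)²) = √49 = 7
|V_5V_1| = √((-20)² + (48)²) = √2704 = 52
Perimeter = 17 + 15 + 25 + 7 + 52 = 116.

116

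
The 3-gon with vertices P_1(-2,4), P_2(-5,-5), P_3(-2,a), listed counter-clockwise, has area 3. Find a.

Write out the shoelace sum; only the two edges meeting at P_3 involve a:
2·Area = [((-5)·a − (-2)·(-5)) + ((-2)·4 − (-2)·a)] + 30
       = -3·a + 12 = 6
⇒ a = 2.

2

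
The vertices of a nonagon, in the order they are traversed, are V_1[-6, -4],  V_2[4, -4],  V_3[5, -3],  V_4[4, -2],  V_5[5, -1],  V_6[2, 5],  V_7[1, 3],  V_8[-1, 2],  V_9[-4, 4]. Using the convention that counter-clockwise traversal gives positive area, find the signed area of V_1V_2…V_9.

66.5

Apply the surveyor's formula: 2A = Σ (x_i·y_{i+1} − x_{i+1}·y_i), indices taken mod 9.
Σ = (40) + (8) + (2) + (6) + (27) + (1) + (5) + (4) + (40) = 133
Signed area = Σ/2 = 66.5 (positive ⇒ counter-clockwise traversal).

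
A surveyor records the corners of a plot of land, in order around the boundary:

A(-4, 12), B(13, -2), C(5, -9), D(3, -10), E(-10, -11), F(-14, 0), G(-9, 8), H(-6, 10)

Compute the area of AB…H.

Σ = (-148) + (-107) + (-23) + (-133) + (-154) + (-112) + (-42) + (-32) = -751
Area = |Σ|/2 = 375.5.

375.5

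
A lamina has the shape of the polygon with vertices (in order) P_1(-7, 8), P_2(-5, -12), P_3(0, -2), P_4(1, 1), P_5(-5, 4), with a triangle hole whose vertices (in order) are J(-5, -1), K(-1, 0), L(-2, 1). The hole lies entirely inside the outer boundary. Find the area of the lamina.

Outer boundary:
Apply the shoelace formula: 2A = Σ (x_i·y_{i+1} − x_{i+1}·y_i), indices taken mod 5.
Σ = (124) + (10) + (2) + (9) + (-12) = 133
Area = |Σ|/2 = 66.5.
Hole:
Apply the shoelace formula: 2A = Σ (x_i·y_{i+1} − x_{i+1}·y_i), indices taken mod 3.
Σ = (-1) + (-1) + (7) = 5
Area = |Σ|/2 = 2.5.
Net area = 66.5 − 2.5 = 64.

64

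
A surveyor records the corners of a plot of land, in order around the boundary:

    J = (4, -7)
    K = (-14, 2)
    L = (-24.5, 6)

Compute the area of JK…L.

11.25

Cross-terms: -90, -35, 147.5  ⇒  Σ = 22.5
Area = |Σ|/2 = 11.25.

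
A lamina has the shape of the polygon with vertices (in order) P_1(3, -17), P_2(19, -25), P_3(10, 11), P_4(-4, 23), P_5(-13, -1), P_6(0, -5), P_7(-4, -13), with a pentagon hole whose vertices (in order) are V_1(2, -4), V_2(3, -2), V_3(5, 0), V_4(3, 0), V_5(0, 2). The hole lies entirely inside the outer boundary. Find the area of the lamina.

Outer boundary:
Σ = (248) + (459) + (274) + (303) + (65) + (-20) + (107) = 1436
Area = |Σ|/2 = 718.
Hole:
Apply the surveyor's formula: 2A = Σ (x_i·y_{i+1} − x_{i+1}·y_i), indices taken mod 5.
Σ = (8) + (10) + (0) + (6) + (-4) = 20
Area = |Σ|/2 = 10.
Net area = 718 − 10 = 708.

708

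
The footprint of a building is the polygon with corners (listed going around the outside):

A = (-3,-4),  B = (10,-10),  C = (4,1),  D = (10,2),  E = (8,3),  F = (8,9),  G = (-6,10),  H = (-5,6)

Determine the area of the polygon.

Apply Gauss's area formula: 2A = Σ (x_i·y_{i+1} − x_{i+1}·y_i), indices taken mod 8.
Σ = (70) + (50) + (-2) + (14) + (48) + (134) + (14) + (38) = 366
Area = |Σ|/2 = 183.

183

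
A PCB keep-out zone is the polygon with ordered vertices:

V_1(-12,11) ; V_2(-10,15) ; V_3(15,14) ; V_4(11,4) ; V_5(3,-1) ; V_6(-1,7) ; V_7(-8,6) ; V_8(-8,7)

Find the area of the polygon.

247

V_1→V_2: (-12)(15) − (-10)(11) = -70
V_2→V_3: (-10)(14) − (15)(15) = -365
V_3→V_4: (15)(4) − (11)(14) = -94
V_4→V_5: (11)(-1) − (3)(4) = -23
V_5→V_6: (3)(7) − (-1)(-1) = 20
V_6→V_7: (-1)(6) − (-8)(7) = 50
V_7→V_8: (-8)(7) − (-8)(6) = -8
V_8→V_1: (-8)(11) − (-12)(7) = -4
Σ = -494
Area = |Σ|/2 = 247.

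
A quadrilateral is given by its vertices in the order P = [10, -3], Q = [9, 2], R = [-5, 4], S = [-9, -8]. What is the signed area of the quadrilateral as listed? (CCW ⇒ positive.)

138

P→Q: (10)(2) − (9)(-3) = 47
Q→R: (9)(4) − (-5)(2) = 46
R→S: (-5)(-8) − (-9)(4) = 76
S→P: (-9)(-3) − (10)(-8) = 107
Σ = 276
Signed area = Σ/2 = 138 (positive ⇒ counter-clockwise traversal).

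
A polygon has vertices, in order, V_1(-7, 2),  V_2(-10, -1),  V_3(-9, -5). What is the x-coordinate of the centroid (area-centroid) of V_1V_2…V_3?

-26/3

Apply Gauss's area formula. First the cross-terms c_i = x_i·y_{i+1} − x_{i+1}·y_i:
  27, 41, -53  ⇒  2A = 15, A = 7.5.
Then Σ (x_i + x_{i+1})·c_i = -390, so x̄ = -390 / (6·7.5) = -26/3.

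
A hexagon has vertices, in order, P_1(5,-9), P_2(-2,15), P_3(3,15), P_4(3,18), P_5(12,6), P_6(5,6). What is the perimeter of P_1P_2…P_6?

70

|P_1P_2| = √((-7)² + (24)²) = √625 = 25
|P_2P_3| = √((5)² + (0)²) = √25 = 5
|P_3P_4| = √((0)² + (3)²) = √9 = 3
|P_4P_5| = √((9)² + (-12)²) = √225 = 15
|P_5P_6| = √((-7)² + (0)²) = √49 = 7
|P_6P_1| = √((0)² + (-15)²) = √225 = 15
Perimeter = 25 + 5 + 3 + 15 + 7 + 15 = 70.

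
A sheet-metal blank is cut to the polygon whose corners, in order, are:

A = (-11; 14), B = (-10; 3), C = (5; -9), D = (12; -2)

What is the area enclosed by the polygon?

213

Σ = (107) + (75) + (98) + (146) = 426
Area = |Σ|/2 = 213.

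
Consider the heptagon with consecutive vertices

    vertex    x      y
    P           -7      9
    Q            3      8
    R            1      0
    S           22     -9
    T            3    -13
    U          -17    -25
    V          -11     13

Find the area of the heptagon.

Apply the shoelace (surveyor's) formula: 2A = Σ (x_i·y_{i+1} − x_{i+1}·y_i), indices taken mod 7.
Σ = (-83) + (-8) + (-9) + (-259) + (-296) + (-496) + (-8) = -1159
Area = |Σ|/2 = 579.5.

579.5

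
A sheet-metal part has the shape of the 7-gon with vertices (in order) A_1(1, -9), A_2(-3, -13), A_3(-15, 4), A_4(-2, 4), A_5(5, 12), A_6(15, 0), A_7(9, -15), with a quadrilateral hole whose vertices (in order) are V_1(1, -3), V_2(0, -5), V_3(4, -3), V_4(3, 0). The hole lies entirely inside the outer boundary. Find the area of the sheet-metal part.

399.5

Outer boundary:
Apply the shoelace (surveyor's) formula: 2A = Σ (x_i·y_{i+1} − x_{i+1}·y_i), indices taken mod 7.
Σ = (-40) + (-207) + (-52) + (-44) + (-180) + (-225) + (-66) = -814
Area = |Σ|/2 = 407.
Hole:
V_1→V_2: (1)(-5) − (0)(-3) = -5
V_2→V_3: (0)(-3) − (4)(-5) = 20
V_3→V_4: (4)(0) − (3)(-3) = 9
V_4→V_1: (3)(-3) − (1)(0) = -9
Σ = 15
Area = |Σ|/2 = 7.5.
Net area = 407 − 7.5 = 399.5.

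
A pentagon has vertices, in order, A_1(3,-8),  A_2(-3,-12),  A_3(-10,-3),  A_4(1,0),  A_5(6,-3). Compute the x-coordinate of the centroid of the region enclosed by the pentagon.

Apply Gauss's area formula. First the cross-terms c_i = x_i·y_{i+1} − x_{i+1}·y_i:
  -60, -111, 3, -3, -39  ⇒  2A = -210, A = -105.
Then Σ (x_i + x_{i+1})·c_i = 1044, so x̄ = 1044 / (6·(-105)) = -58/35.

-58/35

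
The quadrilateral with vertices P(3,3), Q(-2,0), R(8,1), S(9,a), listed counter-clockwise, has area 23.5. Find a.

Write out the shoelace sum; only the two edges meeting at S involve a:
2·Area = [(8·a − 9·1) + (9·3 − 3·a)] + 4
       = 5·a + 22 = 47
⇒ a = 5.

5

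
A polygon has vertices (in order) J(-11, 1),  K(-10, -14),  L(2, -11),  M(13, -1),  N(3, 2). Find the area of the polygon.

248.5

Apply the shoelace formula: 2A = Σ (x_i·y_{i+1} − x_{i+1}·y_i), indices taken mod 5.
Σ = (164) + (138) + (141) + (29) + (25) = 497
Area = |Σ|/2 = 248.5.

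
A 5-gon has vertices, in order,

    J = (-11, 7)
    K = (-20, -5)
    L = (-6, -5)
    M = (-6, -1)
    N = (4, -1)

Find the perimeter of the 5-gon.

60

|JK| = √((-9)² + (-12)²) = √225 = 15
|KL| = √((14)² + (0)²) = √196 = 14
|LM| = √((0)² + (4)²) = √16 = 4
|MN| = √((10)² + (0)²) = √100 = 10
|NJ| = √((-15)² + (8)²) = √289 = 17
Perimeter = 15 + 14 + 4 + 10 + 17 = 60.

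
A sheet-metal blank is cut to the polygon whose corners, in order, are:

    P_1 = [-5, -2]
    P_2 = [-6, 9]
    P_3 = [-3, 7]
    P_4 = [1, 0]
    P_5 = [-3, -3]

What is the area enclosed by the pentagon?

Apply the shoelace (surveyor's) formula: 2A = Σ (x_i·y_{i+1} − x_{i+1}·y_i), indices taken mod 5.
Σ = (-57) + (-15) + (-7) + (-3) + (-9) = -91
Area = |Σ|/2 = 45.5.

45.5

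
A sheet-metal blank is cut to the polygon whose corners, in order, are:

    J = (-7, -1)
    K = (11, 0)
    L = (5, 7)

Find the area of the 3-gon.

Cross-terms: 11, 77, 44  ⇒  Σ = 132
Area = |Σ|/2 = 66.

66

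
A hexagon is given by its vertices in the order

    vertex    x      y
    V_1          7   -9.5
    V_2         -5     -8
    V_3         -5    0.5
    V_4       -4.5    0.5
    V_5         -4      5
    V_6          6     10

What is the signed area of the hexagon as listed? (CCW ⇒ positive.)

Σ = (-103.5) + (-42.5) + (-0.25) + (-20.5) + (-70) + (-127) = -363.75
Signed area = Σ/2 = -181.875 (negative ⇒ clockwise traversal).

-181.875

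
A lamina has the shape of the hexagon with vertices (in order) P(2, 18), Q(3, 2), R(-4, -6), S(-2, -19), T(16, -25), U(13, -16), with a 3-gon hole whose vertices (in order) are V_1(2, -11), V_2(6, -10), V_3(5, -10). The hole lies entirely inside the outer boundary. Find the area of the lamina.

Outer boundary:
Apply the shoelace formula: 2A = Σ (x_i·y_{i+1} − x_{i+1}·y_i), indices taken mod 6.
P→Q: (2)(2) − (3)(18) = -50
Q→R: (3)(-6) − (-4)(2) = -10
R→S: (-4)(-19) − (-2)(-6) = 64
S→T: (-2)(-25) − (16)(-19) = 354
T→U: (16)(-16) − (13)(-25) = 69
U→P: (13)(18) − (2)(-16) = 266
Σ = 693
Area = |Σ|/2 = 346.5.
Hole:
Apply the surveyor's formula: 2A = Σ (x_i·y_{i+1} − x_{i+1}·y_i), indices taken mod 3.
Σ = (46) + (-10) + (-35) = 1
Area = |Σ|/2 = 0.5.
Net area = 346.5 − 0.5 = 346.

346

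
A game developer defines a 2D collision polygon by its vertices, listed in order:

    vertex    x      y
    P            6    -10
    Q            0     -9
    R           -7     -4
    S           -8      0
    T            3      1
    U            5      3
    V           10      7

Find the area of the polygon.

145

Cross-terms: -54, -63, -32, -8, 4, 5, -142  ⇒  Σ = -290
Area = |Σ|/2 = 145.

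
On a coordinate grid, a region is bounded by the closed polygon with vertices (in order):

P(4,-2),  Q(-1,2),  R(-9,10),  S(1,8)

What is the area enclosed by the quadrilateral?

51

Cross-terms: 6, 8, -82, -34  ⇒  Σ = -102
Area = |Σ|/2 = 51.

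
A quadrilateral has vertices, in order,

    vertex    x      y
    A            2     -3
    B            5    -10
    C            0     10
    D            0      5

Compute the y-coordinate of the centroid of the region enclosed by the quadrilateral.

Apply the shoelace formula. First the cross-terms c_i = x_i·y_{i+1} − x_{i+1}·y_i:
  -5, 50, 0, -10  ⇒  2A = 35, A = 17.5.
Then Σ (y_i + y_{i+1})·c_i = 45, so ȳ = 45 / (6·17.5) = 3/7.

3/7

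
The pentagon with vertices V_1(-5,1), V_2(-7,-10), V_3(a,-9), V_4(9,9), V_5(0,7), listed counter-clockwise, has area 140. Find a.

Write out the shoelace sum; only the two edges meeting at V_3 involve a:
2·Area = [((-7)·(-9) − a·(-10)) + (a·9 − 9·(-9))] + 155
       = 19·a + 299 = 280
⇒ a = -1.

-1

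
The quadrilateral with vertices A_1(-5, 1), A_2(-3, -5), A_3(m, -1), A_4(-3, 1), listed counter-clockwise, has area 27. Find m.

The doubled signed area Σ (x_i y_{i+1} − x_{i+1} y_i) is linear in m.
With m=0 it equals 30; the coefficient of m is 6 (from the two edges through A_3).
So 6·m + 30 = 2·27 = 54 ⇒ m = 4.

4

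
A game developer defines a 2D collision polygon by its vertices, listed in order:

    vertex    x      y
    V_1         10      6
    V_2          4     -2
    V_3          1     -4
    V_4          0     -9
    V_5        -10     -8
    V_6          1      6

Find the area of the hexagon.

Σ = (-44) + (-14) + (-9) + (-90) + (-52) + (-54) = -263
Area = |Σ|/2 = 131.5.

131.5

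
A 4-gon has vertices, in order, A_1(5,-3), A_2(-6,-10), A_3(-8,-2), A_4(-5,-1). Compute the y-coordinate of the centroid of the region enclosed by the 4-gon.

-271/59

Apply the surveyor's formula. First the cross-terms c_i = x_i·y_{i+1} − x_{i+1}·y_i:
  -68, -68, -2, 20  ⇒  2A = -118, A = -59.
Then Σ (y_i + y_{i+1})·c_i = 1626, so ȳ = 1626 / (6·(-59)) = -271/59.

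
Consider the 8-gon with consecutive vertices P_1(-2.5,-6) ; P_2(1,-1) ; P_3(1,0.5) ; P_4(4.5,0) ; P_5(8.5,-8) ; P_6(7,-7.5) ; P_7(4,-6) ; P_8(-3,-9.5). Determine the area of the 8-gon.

54.875

P_1→P_2: (-2.5)(-1) − (1)(-6) = 8.5
P_2→P_3: (1)(0.5) − (1)(-1) = 1.5
P_3→P_4: (1)(0) − (4.5)(0.5) = -2.25
P_4→P_5: (4.5)(-8) − (8.5)(0) = -36
P_5→P_6: (8.5)(-7.5) − (7)(-8) = -7.75
P_6→P_7: (7)(-6) − (4)(-7.5) = -12
P_7→P_8: (4)(-9.5) − (-3)(-6) = -56
P_8→P_1: (-3)(-6) − (-2.5)(-9.5) = -5.75
Σ = -109.75
Area = |Σ|/2 = 54.875.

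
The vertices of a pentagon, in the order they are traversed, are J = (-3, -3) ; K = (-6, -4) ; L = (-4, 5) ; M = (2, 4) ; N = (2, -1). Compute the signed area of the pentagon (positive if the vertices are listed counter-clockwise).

Cross-terms: -6, -46, -26, -10, -9  ⇒  Σ = -97
Signed area = Σ/2 = -48.5 (negative ⇒ clockwise traversal).

-48.5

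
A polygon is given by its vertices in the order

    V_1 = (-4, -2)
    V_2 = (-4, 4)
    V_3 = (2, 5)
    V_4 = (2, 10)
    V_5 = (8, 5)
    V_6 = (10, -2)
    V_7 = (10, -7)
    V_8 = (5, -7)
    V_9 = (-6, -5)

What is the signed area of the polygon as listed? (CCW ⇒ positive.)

Cross-terms: -24, -28, 10, -70, -66, -50, -35, -67, -8  ⇒  Σ = -338
Signed area = Σ/2 = -169 (negative ⇒ clockwise traversal).

-169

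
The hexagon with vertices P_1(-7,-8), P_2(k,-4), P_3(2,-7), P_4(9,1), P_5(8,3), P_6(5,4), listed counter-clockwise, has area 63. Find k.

Write out the shoelace sum; only the two edges meeting at P_2 involve k:
2·Area = [((-7)·(-4) − k·(-8)) + (k·(-7) − 2·(-4))] + 89
       = 1·k + 125 = 126
⇒ k = 1.

1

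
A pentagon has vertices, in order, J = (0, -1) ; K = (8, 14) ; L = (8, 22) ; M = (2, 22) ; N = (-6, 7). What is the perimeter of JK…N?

|JK| = √((8)² + (15)²) = √289 = 17
|KL| = √((0)² + (8)²) = √64 = 8
|LM| = √((-6)² + (0)²) = √36 = 6
|MN| = √((-8)² + (-15)²) = √289 = 17
|NJ| = √((6)² + (-8)²) = √100 = 10
Perimeter = 17 + 8 + 6 + 17 + 10 = 58.

58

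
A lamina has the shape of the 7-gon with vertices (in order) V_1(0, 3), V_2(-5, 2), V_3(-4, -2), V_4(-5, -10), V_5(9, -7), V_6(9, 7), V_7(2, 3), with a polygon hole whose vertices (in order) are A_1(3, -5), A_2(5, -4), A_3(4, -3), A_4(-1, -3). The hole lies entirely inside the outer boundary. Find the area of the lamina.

160

Outer boundary:
Apply Gauss's area formula: 2A = Σ (x_i·y_{i+1} − x_{i+1}·y_i), indices taken mod 7.
Σ = (15) + (18) + (30) + (125) + (126) + (13) + (6) = 333
Area = |Σ|/2 = 166.5.
Hole:
Cross-terms: 13, 1, -15, 14  ⇒  Σ = 13
Area = |Σ|/2 = 6.5.
Net area = 166.5 − 6.5 = 160.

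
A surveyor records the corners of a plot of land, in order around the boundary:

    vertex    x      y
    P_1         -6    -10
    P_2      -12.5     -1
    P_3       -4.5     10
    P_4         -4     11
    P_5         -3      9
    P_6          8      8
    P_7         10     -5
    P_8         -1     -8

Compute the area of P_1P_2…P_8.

300

Apply the shoelace (surveyor's) formula: 2A = Σ (x_i·y_{i+1} − x_{i+1}·y_i), indices taken mod 8.
Σ = (-119) + (-129.5) + (-9.5) + (-3) + (-96) + (-120) + (-85) + (-38) = -600
Area = |Σ|/2 = 300.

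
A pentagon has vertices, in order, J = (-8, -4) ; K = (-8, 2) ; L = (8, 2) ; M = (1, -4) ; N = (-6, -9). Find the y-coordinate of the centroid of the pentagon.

-121/65

Apply the surveyor's formula. First the cross-terms c_i = x_i·y_{i+1} − x_{i+1}·y_i:
  -48, -32, -34, -33, -48  ⇒  2A = -195, A = -97.5.
Then Σ (y_i + y_{i+1})·c_i = 1089, so ȳ = 1089 / (6·(-97.5)) = -121/65.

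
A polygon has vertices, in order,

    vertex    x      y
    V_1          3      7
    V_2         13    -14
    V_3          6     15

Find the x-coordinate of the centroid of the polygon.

22/3

Apply Gauss's area formula. First the cross-terms c_i = x_i·y_{i+1} − x_{i+1}·y_i:
  -133, 279, -3  ⇒  2A = 143, A = 71.5.
Then Σ (x_i + x_{i+1})·c_i = 3146, so x̄ = 3146 / (6·71.5) = 22/3.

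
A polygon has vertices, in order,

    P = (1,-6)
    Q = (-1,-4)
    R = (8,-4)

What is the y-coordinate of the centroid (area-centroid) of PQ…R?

-14/3

Apply the shoelace (surveyor's) formula. First the cross-terms c_i = x_i·y_{i+1} − x_{i+1}·y_i:
  -10, 36, -44  ⇒  2A = -18, A = -9.
Then Σ (y_i + y_{i+1})·c_i = 252, so ȳ = 252 / (6·(-9)) = -14/3.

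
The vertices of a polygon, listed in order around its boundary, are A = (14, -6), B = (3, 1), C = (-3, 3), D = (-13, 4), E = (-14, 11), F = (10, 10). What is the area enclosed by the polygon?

233

Cross-terms: 32, 12, 27, -87, -250, -200  ⇒  Σ = -466
Area = |Σ|/2 = 233.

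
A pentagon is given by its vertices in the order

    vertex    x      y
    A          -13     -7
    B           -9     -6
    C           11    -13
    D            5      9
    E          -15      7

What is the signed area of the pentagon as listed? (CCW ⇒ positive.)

364

Apply the shoelace (surveyor's) formula: 2A = Σ (x_i·y_{i+1} − x_{i+1}·y_i), indices taken mod 5.
A→B: (-13)(-6) − (-9)(-7) = 15
B→C: (-9)(-13) − (11)(-6) = 183
C→D: (11)(9) − (5)(-13) = 164
D→E: (5)(7) − (-15)(9) = 170
E→A: (-15)(-7) − (-13)(7) = 196
Σ = 728
Signed area = Σ/2 = 364 (positive ⇒ counter-clockwise traversal).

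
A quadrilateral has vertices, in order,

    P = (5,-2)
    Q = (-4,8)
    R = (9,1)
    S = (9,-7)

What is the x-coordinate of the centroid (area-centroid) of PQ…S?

Apply the surveyor's formula. First the cross-terms c_i = x_i·y_{i+1} − x_{i+1}·y_i:
  32, -76, -72, 17  ⇒  2A = -99, A = -49.5.
Then Σ (x_i + x_{i+1})·c_i = -1406, so x̄ = -1406 / (6·(-49.5)) = 1406/297.

1406/297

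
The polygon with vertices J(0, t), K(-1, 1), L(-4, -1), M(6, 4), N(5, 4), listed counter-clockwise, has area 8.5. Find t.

Write out the shoelace sum; only the two edges meeting at J involve t:
2·Area = [(5·t − 0·4) + (0·1 − (-1)·t)] + -1
       = 6·t + -1 = 17
⇒ t = 3.

3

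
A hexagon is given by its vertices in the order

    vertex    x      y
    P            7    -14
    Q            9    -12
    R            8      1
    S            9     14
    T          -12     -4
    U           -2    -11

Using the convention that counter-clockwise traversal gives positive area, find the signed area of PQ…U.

Apply Gauss's area formula: 2A = Σ (x_i·y_{i+1} − x_{i+1}·y_i), indices taken mod 6.
P→Q: (7)(-12) − (9)(-14) = 42
Q→R: (9)(1) − (8)(-12) = 105
R→S: (8)(14) − (9)(1) = 103
S→T: (9)(-4) − (-12)(14) = 132
T→U: (-12)(-11) − (-2)(-4) = 124
U→P: (-2)(-14) − (7)(-11) = 105
Σ = 611
Signed area = Σ/2 = 305.5 (positive ⇒ counter-clockwise traversal).

305.5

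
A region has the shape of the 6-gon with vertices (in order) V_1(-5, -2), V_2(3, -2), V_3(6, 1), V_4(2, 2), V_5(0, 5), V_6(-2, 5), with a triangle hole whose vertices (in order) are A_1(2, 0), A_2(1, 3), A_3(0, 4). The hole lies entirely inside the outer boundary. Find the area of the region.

44

Outer boundary:
V_1→V_2: (-5)(-2) − (3)(-2) = 16
V_2→V_3: (3)(1) − (6)(-2) = 15
V_3→V_4: (6)(2) − (2)(1) = 10
V_4→V_5: (2)(5) − (0)(2) = 10
V_5→V_6: (0)(5) − (-2)(5) = 10
V_6→V_1: (-2)(-2) − (-5)(5) = 29
Σ = 90
Area = |Σ|/2 = 45.
Hole:
Apply the surveyor's formula: 2A = Σ (x_i·y_{i+1} − x_{i+1}·y_i), indices taken mod 3.
Σ = (6) + (4) + (-8) = 2
Area = |Σ|/2 = 1.
Net area = 45 − 1 = 44.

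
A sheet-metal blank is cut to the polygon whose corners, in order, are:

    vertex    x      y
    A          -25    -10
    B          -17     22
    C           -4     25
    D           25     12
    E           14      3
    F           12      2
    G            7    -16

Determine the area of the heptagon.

Σ = (-720) + (-337) + (-673) + (-93) + (-8) + (-206) + (-470) = -2507
Area = |Σ|/2 = 1253.5.

1253.5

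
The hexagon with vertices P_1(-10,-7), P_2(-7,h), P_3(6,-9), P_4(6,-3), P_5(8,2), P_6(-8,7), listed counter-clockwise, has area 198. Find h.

The doubled signed area Σ (x_i y_{i+1} − x_{i+1} y_i) is linear in h.
With h=0 it equals 284; the coefficient of h is -16 (from the two edges through P_2).
So -16·h + 284 = 2·198 = 396 ⇒ h = -7.

-7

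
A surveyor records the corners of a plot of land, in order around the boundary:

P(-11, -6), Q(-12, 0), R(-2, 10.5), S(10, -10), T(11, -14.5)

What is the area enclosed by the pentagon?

Σ = (-72) + (-126) + (-85) + (-35) + (-225.5) = -543.5
Area = |Σ|/2 = 271.75.

271.75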